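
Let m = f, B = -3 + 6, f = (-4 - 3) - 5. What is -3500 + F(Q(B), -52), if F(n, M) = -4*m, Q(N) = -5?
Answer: -3452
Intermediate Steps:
f = -12 (f = -7 - 5 = -12)
B = 3
m = -12
F(n, M) = 48 (F(n, M) = -4*(-12) = 48)
-3500 + F(Q(B), -52) = -3500 + 48 = -3452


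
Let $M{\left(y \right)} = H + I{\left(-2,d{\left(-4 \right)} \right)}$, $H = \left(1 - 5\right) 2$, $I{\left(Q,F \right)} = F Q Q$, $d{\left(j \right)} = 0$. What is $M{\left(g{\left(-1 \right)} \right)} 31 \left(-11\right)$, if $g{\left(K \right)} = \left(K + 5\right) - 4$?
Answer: $2728$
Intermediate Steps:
$I{\left(Q,F \right)} = F Q^{2}$
$H = -8$ ($H = \left(-4\right) 2 = -8$)
$g{\left(K \right)} = 1 + K$ ($g{\left(K \right)} = \left(5 + K\right) - 4 = 1 + K$)
$M{\left(y \right)} = -8$ ($M{\left(y \right)} = -8 + 0 \left(-2\right)^{2} = -8 + 0 \cdot 4 = -8 + 0 = -8$)
$M{\left(g{\left(-1 \right)} \right)} 31 \left(-11\right) = \left(-8\right) 31 \left(-11\right) = \left(-248\right) \left(-11\right) = 2728$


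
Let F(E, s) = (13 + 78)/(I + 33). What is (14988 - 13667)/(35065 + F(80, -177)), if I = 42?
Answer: 99075/2629966 ≈ 0.037672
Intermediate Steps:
F(E, s) = 91/75 (F(E, s) = (13 + 78)/(42 + 33) = 91/75)
(14988 - 13667)/(35065 + F(80, -177)) = (14988 - 13667)/(35065 + 91/75) = 1321/(2629966/75) = 1321*(75/2629966) = 99075/2629966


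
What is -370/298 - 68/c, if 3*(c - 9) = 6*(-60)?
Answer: -10403/16539 ≈ -0.62900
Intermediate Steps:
c = -111 (c = 9 + (6*(-60))/3 = 9 + (⅓)*(-360) = 9 - 120 = -111)
-370/298 - 68/c = -370/298 - 68/(-111) = -370*1/298 - 68*(-1/111) = -185/149 + 68/111 = -10403/16539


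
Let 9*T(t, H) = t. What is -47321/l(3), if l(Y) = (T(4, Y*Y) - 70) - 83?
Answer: 425889/1373 ≈ 310.19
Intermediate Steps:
T(t, H) = t/9
l(Y) = -1373/9 (l(Y) = ((1/9)*4 - 70) - 83 = (4/9 - 70) - 83 = -626/9 - 83 = -1373/9)
-47321/l(3) = -47321/(-1373/9) = -47321*(-9/1373) = 425889/1373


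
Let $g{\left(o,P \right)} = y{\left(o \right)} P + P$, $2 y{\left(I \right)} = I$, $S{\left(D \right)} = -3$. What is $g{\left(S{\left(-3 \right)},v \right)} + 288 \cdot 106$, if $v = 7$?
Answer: $\frac{61049}{2} \approx 30525.0$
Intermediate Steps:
$y{\left(I \right)} = \frac{I}{2}$
$g{\left(o,P \right)} = P + \frac{P o}{2}$ ($g{\left(o,P \right)} = \frac{o}{2} P + P = \frac{P o}{2} + P = P + \frac{P o}{2}$)
$g{\left(S{\left(-3 \right)},v \right)} + 288 \cdot 106 = \frac{1}{2} \cdot 7 \left(2 - 3\right) + 288 \cdot 106 = \frac{1}{2} \cdot 7 \left(-1\right) + 30528 = - \frac{7}{2} + 30528 = \frac{61049}{2}$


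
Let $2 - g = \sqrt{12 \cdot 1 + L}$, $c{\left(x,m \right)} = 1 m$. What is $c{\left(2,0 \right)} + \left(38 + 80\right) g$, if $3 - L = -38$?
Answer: $236 - 118 \sqrt{53} \approx -623.05$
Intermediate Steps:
$L = 41$ ($L = 3 - -38 = 3 + 38 = 41$)
$c{\left(x,m \right)} = m$
$g = 2 - \sqrt{53}$ ($g = 2 - \sqrt{12 \cdot 1 + 41} = 2 - \sqrt{12 + 41} = 2 - \sqrt{53} \approx -5.2801$)
$c{\left(2,0 \right)} + \left(38 + 80\right) g = 0 + \left(38 + 80\right) \left(2 - \sqrt{53}\right) = 0 + 118 \left(2 - \sqrt{53}\right) = 0 + \left(236 - 118 \sqrt{53}\right) = 236 - 118 \sqrt{53}$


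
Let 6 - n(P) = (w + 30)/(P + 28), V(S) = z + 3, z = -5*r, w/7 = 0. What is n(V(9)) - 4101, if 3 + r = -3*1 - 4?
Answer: -110575/27 ≈ -4095.4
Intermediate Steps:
w = 0 (w = 7*0 = 0)
r = -10 (r = -3 + (-3*1 - 4) = -3 + (-3 - 4) = -3 - 7 = -10)
z = 50 (z = -5*(-10) = 50)
V(S) = 53 (V(S) = 50 + 3 = 53)
n(P) = 6 - 30/(28 + P) (n(P) = 6 - (0 + 30)/(P + 28) = 6 - 30/(28 + P))
n(V(9)) - 4101 = 6*(23 + 53)/(28 + 53) - 4101 = 6*76/81 - 4101 = 6*(1/81)*76 - 4101 = 152/27 - 4101 = -110575/27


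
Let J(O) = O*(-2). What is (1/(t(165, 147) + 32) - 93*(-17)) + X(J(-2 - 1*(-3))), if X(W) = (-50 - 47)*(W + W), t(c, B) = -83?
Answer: 100418/51 ≈ 1969.0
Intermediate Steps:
J(O) = -2*O
X(W) = -194*W
(1/(t(165, 147) + 32) - 93*(-17)) + X(J(-2 - 1*(-3))) = (1/(-83 + 32) - 93*(-17)) - (-388)*(-2 - 1*(-3)) = (1/(-51) + 1581) - (-388)*(-2 + 3) = (-1/51 + 1581) - (-388) = 80630/51 - 194*(-2) = 80630/51 + 388 = 100418/51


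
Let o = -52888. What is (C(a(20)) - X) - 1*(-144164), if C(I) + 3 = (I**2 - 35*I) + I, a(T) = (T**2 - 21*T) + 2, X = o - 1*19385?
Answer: 217370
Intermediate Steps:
X = -72273 (X = -52888 - 1*19385 = -52888 - 19385 = -72273)
a(T) = 2 + T**2 - 21*T
C(I) = -3 + I**2 - 34*I (C(I) = -3 + ((I**2 - 35*I) + I) = -3 + (I**2 - 34*I) = -3 + I**2 - 34*I)
(C(a(20)) - X) - 1*(-144164) = ((-3 + (2 + 20**2 - 21*20)**2 - 34*(2 + 20**2 - 21*20)) - 1*(-72273)) - 1*(-144164) = ((-3 + (2 + 400 - 420)**2 - 34*(2 + 400 - 420)) + 72273) + 144164 = ((-3 + (-18)**2 - 34*(-18)) + 72273) + 144164 = ((-3 + 324 + 612) + 72273) + 144164 = (933 + 72273) + 144164 = 73206 + 144164 = 217370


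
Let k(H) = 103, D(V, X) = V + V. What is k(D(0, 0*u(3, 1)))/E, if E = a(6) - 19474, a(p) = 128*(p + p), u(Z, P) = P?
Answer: -103/17938 ≈ -0.0057420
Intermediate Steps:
a(p) = 256*p (a(p) = 128*(2*p) = 256*p)
D(V, X) = 2*V
E = -17938 (E = 256*6 - 19474 = 1536 - 19474 = -17938)
k(D(0, 0*u(3, 1)))/E = 103/(-17938) = 103*(-1/17938) = -103/17938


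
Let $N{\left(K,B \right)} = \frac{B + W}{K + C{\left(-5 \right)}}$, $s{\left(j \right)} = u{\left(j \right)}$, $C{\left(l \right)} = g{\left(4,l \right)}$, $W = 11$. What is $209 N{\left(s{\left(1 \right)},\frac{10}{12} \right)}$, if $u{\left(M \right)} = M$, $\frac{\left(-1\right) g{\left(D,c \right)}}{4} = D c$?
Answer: $\frac{14839}{486} \approx 30.533$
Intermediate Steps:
$g{\left(D,c \right)} = - 4 D c$
$C{\left(l \right)} = - 16 l$ ($C{\left(l \right)} = \left(-4\right) 4 l = - 16 l$)
$s{\left(j \right)} = j$
$N{\left(K,B \right)} = \frac{11 + B}{80 + K}$ ($N{\left(K,B \right)} = \frac{B + 11}{K - -80} = \frac{11 + B}{K + 80} = \frac{11 + B}{80 + K}$)
$209 N{\left(s{\left(1 \right)},\frac{10}{12} \right)} = 209 \frac{11 + \frac{10}{12}}{80 + 1} = 209 \frac{11 + 10 \cdot \frac{1}{12}}{81} = 209 \frac{11 + \frac{5}{6}}{81} = 209 \cdot \frac{1}{81} \cdot \frac{71}{6} = 209 \cdot \frac{71}{486} = \frac{14839}{486}$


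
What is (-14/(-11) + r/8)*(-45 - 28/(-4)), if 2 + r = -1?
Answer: -1501/44 ≈ -34.114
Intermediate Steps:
r = -3 (r = -2 - 1 = -3)
(-14/(-11) + r/8)*(-45 - 28/(-4)) = (-14/(-11) - 3/8)*(-45 - 28/(-4)) = (-14*(-1/11) - 3*1/8)*(-45 - 28*(-1/4)) = (14/11 - 3/8)*(-45 + 7) = (79/88)*(-38) = -1501/44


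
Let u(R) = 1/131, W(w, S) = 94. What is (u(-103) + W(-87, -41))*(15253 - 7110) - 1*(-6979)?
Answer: 101195294/131 ≈ 7.7248e+5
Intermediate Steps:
u(R) = 1/131
(u(-103) + W(-87, -41))*(15253 - 7110) - 1*(-6979) = (1/131 + 94)*(15253 - 7110) - 1*(-6979) = (12315/131)*8143 + 6979 = 100281045/131 + 6979 = 101195294/131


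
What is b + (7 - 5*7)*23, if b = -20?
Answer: -664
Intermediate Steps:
b + (7 - 5*7)*23 = -20 + (7 - 5*7)*23 = -20 + (7 - 35)*23 = -20 - 28*23 = -20 - 644 = -664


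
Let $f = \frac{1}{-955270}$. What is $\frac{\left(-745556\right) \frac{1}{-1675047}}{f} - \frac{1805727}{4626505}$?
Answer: $- \frac{3295033567189174769}{7749613320735} \approx -4.2519 \cdot 10^{5}$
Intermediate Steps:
$f = - \frac{1}{955270} \approx -1.0468 \cdot 10^{-6}$
$\frac{\left(-745556\right) \frac{1}{-1675047}}{f} - \frac{1805727}{4626505} = \frac{\left(-745556\right) \frac{1}{-1675047}}{- \frac{1}{955270}} - \frac{1805727}{4626505} = \left(-745556\right) \left(- \frac{1}{1675047}\right) \left(-955270\right) - \frac{1805727}{4626505} = \frac{745556}{1675047} \left(-955270\right) - \frac{1805727}{4626505} = - \frac{712207280120}{1675047} - \frac{1805727}{4626505} = - \frac{3295033567189174769}{7749613320735}$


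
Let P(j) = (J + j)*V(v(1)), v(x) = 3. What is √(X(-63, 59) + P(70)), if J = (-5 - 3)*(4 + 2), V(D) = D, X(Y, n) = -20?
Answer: √46 ≈ 6.7823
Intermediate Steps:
J = -48 (J = -8*6 = -48)
P(j) = -144 + 3*j (P(j) = (-48 + j)*3 = -144 + 3*j)
√(X(-63, 59) + P(70)) = √(-20 + (-144 + 3*70)) = √(-20 + (-144 + 210)) = √(-20 + 66) = √46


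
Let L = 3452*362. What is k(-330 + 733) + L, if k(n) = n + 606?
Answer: 1250633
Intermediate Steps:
L = 1249624
k(n) = 606 + n
k(-330 + 733) + L = (606 + (-330 + 733)) + 1249624 = (606 + 403) + 1249624 = 1009 + 1249624 = 1250633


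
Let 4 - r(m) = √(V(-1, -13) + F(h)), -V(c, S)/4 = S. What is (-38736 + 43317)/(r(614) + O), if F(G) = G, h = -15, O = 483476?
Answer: 2214821880/233752910363 + 4581*√37/233752910363 ≈ 0.0094752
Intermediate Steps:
V(c, S) = -4*S
r(m) = 4 - √37 (r(m) = 4 - √(-4*(-13) - 15) = 4 - √(52 - 15) = 4 - √37)
(-38736 + 43317)/(r(614) + O) = (-38736 + 43317)/((4 - √37) + 483476) = 4581/(483480 - √37)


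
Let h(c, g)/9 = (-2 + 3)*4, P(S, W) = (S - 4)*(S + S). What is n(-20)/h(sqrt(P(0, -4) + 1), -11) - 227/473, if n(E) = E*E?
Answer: 45257/4257 ≈ 10.631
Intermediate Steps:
P(S, W) = 2*S*(-4 + S) (P(S, W) = (-4 + S)*(2*S) = 2*S*(-4 + S))
n(E) = E**2
h(c, g) = 36 (h(c, g) = 9*((-2 + 3)*4) = 9*(1*4) = 9*4 = 36)
n(-20)/h(sqrt(P(0, -4) + 1), -11) - 227/473 = (-20)**2/36 - 227/473 = 400*(1/36) - 227*1/473 = 100/9 - 227/473 = 45257/4257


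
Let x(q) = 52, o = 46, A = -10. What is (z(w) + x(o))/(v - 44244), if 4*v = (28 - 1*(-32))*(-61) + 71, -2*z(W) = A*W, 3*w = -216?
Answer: 16/2345 ≈ 0.0068230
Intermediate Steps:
w = -72 (w = (1/3)*(-216) = -72)
z(W) = 5*W (z(W) = -(-5)*W = 5*W)
v = -3589/4 (v = ((28 - 1*(-32))*(-61) + 71)/4 = ((28 + 32)*(-61) + 71)/4 = (60*(-61) + 71)/4 = (-3660 + 71)/4 = (1/4)*(-3589) = -3589/4 ≈ -897.25)
(z(w) + x(o))/(v - 44244) = (5*(-72) + 52)/(-3589/4 - 44244) = (-360 + 52)/(-180565/4) = -308*(-4/180565) = 16/2345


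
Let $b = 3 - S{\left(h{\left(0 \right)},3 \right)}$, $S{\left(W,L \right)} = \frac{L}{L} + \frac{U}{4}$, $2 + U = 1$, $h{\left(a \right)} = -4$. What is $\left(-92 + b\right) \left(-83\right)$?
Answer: $\frac{29797}{4} \approx 7449.3$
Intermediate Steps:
$U = -1$ ($U = -2 + 1 = -1$)
$S{\left(W,L \right)} = \frac{3}{4}$ ($S{\left(W,L \right)} = \frac{L}{L} - \frac{1}{4} = 1 - \frac{1}{4} = \frac{3}{4}$)
$b = \frac{9}{4}$ ($b = 3 - \frac{3}{4} = \frac{9}{4} \approx 2.25$)
$\left(-92 + b\right) \left(-83\right) = \left(-92 + \frac{9}{4}\right) \left(-83\right) = \left(- \frac{359}{4}\right) \left(-83\right) = \frac{29797}{4}$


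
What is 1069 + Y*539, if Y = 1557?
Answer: 840292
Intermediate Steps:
1069 + Y*539 = 1069 + 1557*539 = 1069 + 839223 = 840292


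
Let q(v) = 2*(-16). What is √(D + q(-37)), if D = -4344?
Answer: 2*I*√1094 ≈ 66.151*I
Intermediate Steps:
q(v) = -32
√(D + q(-37)) = √(-4344 - 32) = √(-4376) = 2*I*√1094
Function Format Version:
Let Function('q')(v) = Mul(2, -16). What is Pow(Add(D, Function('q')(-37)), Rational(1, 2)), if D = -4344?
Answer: Mul(2, I, Pow(1094, Rational(1, 2))) ≈ Mul(66.151, I)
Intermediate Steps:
Function('q')(v) = -32
Pow(Add(D, Function('q')(-37)), Rational(1, 2)) = Pow(Add(-4344, -32), Rational(1, 2)) = Pow(-4376, Rational(1, 2)) = Mul(2, I, Pow(1094, Rational(1, 2)))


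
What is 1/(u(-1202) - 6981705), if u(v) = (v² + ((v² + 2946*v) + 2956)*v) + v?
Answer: 1/2510646961 ≈ 3.9830e-10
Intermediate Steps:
u(v) = v + v² + v*(2956 + v² + 2946*v) (u(v) = (v² + (2956 + v² + 2946*v)*v) + v = (v² + v*(2956 + v² + 2946*v)) + v = v + v² + v*(2956 + v² + 2946*v))
1/(u(-1202) - 6981705) = 1/(-1202*(2957 + (-1202)² + 2947*(-1202)) - 6981705) = 1/(-1202*(2957 + 1444804 - 3542294) - 6981705) = 1/(-1202*(-2094533) - 6981705) = 1/(2517628666 - 6981705) = 1/2510646961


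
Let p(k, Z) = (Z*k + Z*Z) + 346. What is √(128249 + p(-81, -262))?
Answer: √218461 ≈ 467.40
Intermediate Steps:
p(k, Z) = 346 + Z² + Z*k (p(k, Z) = (Z*k + Z²) + 346 = (Z² + Z*k) + 346 = 346 + Z² + Z*k)
√(128249 + p(-81, -262)) = √(128249 + (346 + (-262)² - 262*(-81))) = √(128249 + (346 + 68644 + 21222)) = √(128249 + 90212) = √218461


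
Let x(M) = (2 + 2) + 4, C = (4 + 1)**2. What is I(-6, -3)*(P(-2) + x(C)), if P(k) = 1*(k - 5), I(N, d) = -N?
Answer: 6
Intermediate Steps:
C = 25 (C = 5**2 = 25)
x(M) = 8 (x(M) = 4 + 4 = 8)
P(k) = -5 + k (P(k) = 1*(-5 + k) = -5 + k)
I(-6, -3)*(P(-2) + x(C)) = (-1*(-6))*((-5 - 2) + 8) = 6*(-7 + 8) = 6*1 = 6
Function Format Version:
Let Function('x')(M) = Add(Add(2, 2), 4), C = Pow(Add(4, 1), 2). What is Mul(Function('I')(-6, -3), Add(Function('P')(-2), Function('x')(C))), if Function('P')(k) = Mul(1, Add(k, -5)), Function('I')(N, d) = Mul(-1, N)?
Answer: 6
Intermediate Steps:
C = 25 (C = Pow(5, 2) = 25)
Function('x')(M) = 8 (Function('x')(M) = Add(4, 4) = 8)
Function('P')(k) = Add(-5, k) (Function('P')(k) = Mul(1, Add(-5, k)) = Add(-5, k))
Mul(Function('I')(-6, -3), Add(Function('P')(-2), Function('x')(C))) = Mul(Mul(-1, -6), Add(Add(-5, -2), 8)) = Mul(6, Add(-7, 8)) = Mul(6, 1) = 6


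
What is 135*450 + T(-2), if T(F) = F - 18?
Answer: 60730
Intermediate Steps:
T(F) = -18 + F
135*450 + T(-2) = 135*450 + (-18 - 2) = 60750 - 20 = 60730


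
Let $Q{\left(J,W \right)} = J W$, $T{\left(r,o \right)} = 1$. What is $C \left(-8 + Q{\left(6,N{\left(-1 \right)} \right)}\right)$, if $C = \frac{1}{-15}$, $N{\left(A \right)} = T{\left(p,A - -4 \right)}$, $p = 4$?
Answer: $\frac{2}{15} \approx 0.13333$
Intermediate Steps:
$N{\left(A \right)} = 1$
$C = - \frac{1}{15} \approx -0.066667$
$C \left(-8 + Q{\left(6,N{\left(-1 \right)} \right)}\right) = - \frac{-8 + 6 \cdot 1}{15} = - \frac{-8 + 6}{15} = \left(- \frac{1}{15}\right) \left(-2\right) = \frac{2}{15}$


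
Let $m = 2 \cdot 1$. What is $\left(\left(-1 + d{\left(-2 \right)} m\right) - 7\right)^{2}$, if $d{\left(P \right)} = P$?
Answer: $144$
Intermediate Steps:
$m = 2$
$\left(\left(-1 + d{\left(-2 \right)} m\right) - 7\right)^{2} = \left(\left(-1 - 4\right) - 7\right)^{2} = \left(-5 - 7\right)^{2} = \left(-12\right)^{2} = 144$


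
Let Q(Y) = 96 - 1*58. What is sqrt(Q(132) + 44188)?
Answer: 9*sqrt(546) ≈ 210.30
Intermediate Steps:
Q(Y) = 38 (Q(Y) = 96 - 58 = 38)
sqrt(Q(132) + 44188) = sqrt(38 + 44188) = sqrt(44226) = 9*sqrt(546)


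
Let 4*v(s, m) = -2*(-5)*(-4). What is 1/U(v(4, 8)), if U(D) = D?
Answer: -⅒ ≈ -0.10000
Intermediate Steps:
v(s, m) = -10 (v(s, m) = (-2*(-5)*(-4))/4 = (10*(-4))/4 = (¼)*(-40) = -10)
1/U(v(4, 8)) = 1/(-10) = -⅒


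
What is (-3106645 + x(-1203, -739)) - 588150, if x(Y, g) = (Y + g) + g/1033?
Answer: -3818730060/1033 ≈ -3.6967e+6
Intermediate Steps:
x(Y, g) = Y + 1034*g/1033 (x(Y, g) = (Y + g) + g*(1/1033) = (Y + g) + g/1033 = Y + 1034*g/1033)
(-3106645 + x(-1203, -739)) - 588150 = (-3106645 + (-1203 + (1034/1033)*(-739))) - 588150 = (-3106645 + (-1203 - 764126/1033)) - 588150 = (-3106645 - 2006825/1033) - 588150 = -3211171110/1033 - 588150 = -3818730060/1033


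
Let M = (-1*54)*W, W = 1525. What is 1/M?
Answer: -1/82350 ≈ -1.2143e-5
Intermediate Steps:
M = -82350 (M = -1*54*1525 = -54*1525 = -82350)
1/M = 1/(-82350) = -1/82350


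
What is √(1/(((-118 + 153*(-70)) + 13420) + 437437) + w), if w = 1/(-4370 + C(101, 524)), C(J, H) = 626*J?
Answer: √3230074188822810/12949173412 ≈ 0.0043890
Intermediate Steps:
w = 1/58856 (w = 1/(-4370 + 626*101) = 1/(-4370 + 63226) = 1/58856 ≈ 1.6991e-5)
√(1/(((-118 + 153*(-70)) + 13420) + 437437) + w) = √(1/(((-118 + 153*(-70)) + 13420) + 437437) + 1/58856) = √(1/(((-118 - 10710) + 13420) + 437437) + 1/58856) = √(1/((-10828 + 13420) + 437437) + 1/58856) = √(1/(2592 + 437437) + 1/58856) = √(1/440029 + 1/58856) = √(498885/25898346824) = √3230074188822810/12949173412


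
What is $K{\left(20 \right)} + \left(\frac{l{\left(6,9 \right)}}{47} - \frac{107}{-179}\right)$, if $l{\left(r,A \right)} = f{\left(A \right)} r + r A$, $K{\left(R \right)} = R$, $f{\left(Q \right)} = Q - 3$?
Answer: $\frac{189399}{8413} \approx 22.513$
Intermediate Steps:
$f{\left(Q \right)} = -3 + Q$
$l{\left(r,A \right)} = A r + r \left(-3 + A\right)$ ($l{\left(r,A \right)} = \left(-3 + A\right) r + r A = r \left(-3 + A\right) + A r = A r + r \left(-3 + A\right)$)
$K{\left(20 \right)} + \left(\frac{l{\left(6,9 \right)}}{47} - \frac{107}{-179}\right) = 20 - \left(- \frac{107}{179} - \frac{6 \left(-3 + 2 \cdot 9\right)}{47}\right) = 20 - \left(- \frac{107}{179} - 6 \left(-3 + 18\right) \frac{1}{47}\right) = 20 + \left(6 \cdot 15 \cdot \frac{1}{47} + \frac{107}{179}\right) = 20 + \left(90 \cdot \frac{1}{47} + \frac{107}{179}\right) = 20 + \left(\frac{90}{47} + \frac{107}{179}\right) = 20 + \frac{21139}{8413} = \frac{189399}{8413}$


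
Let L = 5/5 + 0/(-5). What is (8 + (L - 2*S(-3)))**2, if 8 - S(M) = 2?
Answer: 9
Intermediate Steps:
L = 1 (L = 5*(1/5) + 0*(-1/5) = 1 + 0 = 1)
S(M) = 6 (S(M) = 8 - 1*2 = 8 - 2 = 6)
(8 + (L - 2*S(-3)))**2 = (8 + (1 - 2*6))**2 = (8 + (1 - 12))**2 = (8 - 11)**2 = (-3)**2 = 9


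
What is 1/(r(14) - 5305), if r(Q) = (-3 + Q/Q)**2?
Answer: -1/5301 ≈ -0.00018864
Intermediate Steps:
r(Q) = 4 (r(Q) = (-3 + 1)**2 = (-2)**2 = 4)
1/(r(14) - 5305) = 1/(4 - 5305) = 1/(-5301) = -1/5301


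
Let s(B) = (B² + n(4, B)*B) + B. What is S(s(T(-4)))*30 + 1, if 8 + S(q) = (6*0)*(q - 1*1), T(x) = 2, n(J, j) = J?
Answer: -239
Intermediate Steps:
s(B) = B² + 5*B (s(B) = (B² + 4*B) + B = B² + 5*B)
S(q) = -8 (S(q) = -8 + (6*0)*(q - 1*1) = -8 + 0*(q - 1) = -8 + 0*(-1 + q) = -8 + 0 = -8)
S(s(T(-4)))*30 + 1 = -8*30 + 1 = -240 + 1 = -239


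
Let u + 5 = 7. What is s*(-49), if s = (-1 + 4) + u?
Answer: -245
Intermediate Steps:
u = 2 (u = -5 + 7 = 2)
s = 5 (s = (-1 + 4) + 2 = 3 + 2 = 5)
s*(-49) = 5*(-49) = -245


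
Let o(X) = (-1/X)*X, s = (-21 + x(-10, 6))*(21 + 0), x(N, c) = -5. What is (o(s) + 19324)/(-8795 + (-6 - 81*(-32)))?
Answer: -19323/6209 ≈ -3.1121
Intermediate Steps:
s = -546 (s = (-21 - 5)*(21 + 0) = -26*21 = -546)
o(X) = -1 (o(X) = (-1/X)*X = -1)
(o(s) + 19324)/(-8795 + (-6 - 81*(-32))) = (-1 + 19324)/(-8795 + (-6 - 81*(-32))) = 19323/(-8795 + (-6 + 2592)) = 19323/(-8795 + 2586) = 19323/(-6209) = 19323*(-1/6209) = -19323/6209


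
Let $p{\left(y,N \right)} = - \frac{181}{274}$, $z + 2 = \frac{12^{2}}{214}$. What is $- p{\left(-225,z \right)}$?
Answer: $\frac{181}{274} \approx 0.66058$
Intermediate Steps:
$z = - \frac{142}{107}$ ($z = -2 + \frac{12^{2}}{214} = -2 + 144 \cdot \frac{1}{214} = -2 + \frac{72}{107} = - \frac{142}{107} \approx -1.3271$)
$p{\left(y,N \right)} = - \frac{181}{274}$ ($p{\left(y,N \right)} = \left(-181\right) \frac{1}{274} = - \frac{181}{274}$)
$- p{\left(-225,z \right)} = \left(-1\right) \left(- \frac{181}{274}\right) = \frac{181}{274}$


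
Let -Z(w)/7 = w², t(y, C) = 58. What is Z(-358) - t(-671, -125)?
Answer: -897206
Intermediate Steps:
Z(w) = -7*w²
Z(-358) - t(-671, -125) = -7*(-358)² - 1*58 = -7*128164 - 58 = -897148 - 58 = -897206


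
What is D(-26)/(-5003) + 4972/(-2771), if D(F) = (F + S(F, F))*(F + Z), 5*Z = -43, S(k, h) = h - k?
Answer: -136838538/69316565 ≈ -1.9741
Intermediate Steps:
Z = -43/5 (Z = (⅕)*(-43) = -43/5 ≈ -8.6000)
D(F) = F*(-43/5 + F) (D(F) = (F + (F - F))*(F - 43/5) = (F + 0)*(-43/5 + F) = F*(-43/5 + F))
D(-26)/(-5003) + 4972/(-2771) = ((⅕)*(-26)*(-43 + 5*(-26)))/(-5003) + 4972/(-2771) = ((⅕)*(-26)*(-43 - 130))*(-1/5003) + 4972*(-1/2771) = ((⅕)*(-26)*(-173))*(-1/5003) - 4972/2771 = (4498/5)*(-1/5003) - 4972/2771 = -4498/25015 - 4972/2771 = -136838538/69316565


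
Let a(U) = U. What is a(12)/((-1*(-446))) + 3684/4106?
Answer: 423084/457819 ≈ 0.92413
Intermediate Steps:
a(12)/((-1*(-446))) + 3684/4106 = 12/((-1*(-446))) + 3684/4106 = 12/446 + 3684*(1/4106) = 12*(1/446) + 1842/2053 = 6/223 + 1842/2053 = 423084/457819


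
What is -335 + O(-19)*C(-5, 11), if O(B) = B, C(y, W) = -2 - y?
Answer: -392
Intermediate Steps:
-335 + O(-19)*C(-5, 11) = -335 - 19*(-2 - 1*(-5)) = -335 - 19*(-2 + 5) = -335 - 19*3 = -335 - 57 = -392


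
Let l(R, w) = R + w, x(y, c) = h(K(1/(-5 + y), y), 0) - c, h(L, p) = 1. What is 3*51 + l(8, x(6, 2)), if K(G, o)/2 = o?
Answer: 160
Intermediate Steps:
K(G, o) = 2*o
x(y, c) = 1 - c
3*51 + l(8, x(6, 2)) = 3*51 + (8 + (1 - 1*2)) = 153 + (8 + (1 - 2)) = 153 + (8 - 1) = 153 + 7 = 160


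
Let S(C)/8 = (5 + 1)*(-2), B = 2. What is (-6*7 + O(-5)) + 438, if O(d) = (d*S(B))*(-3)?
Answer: -1044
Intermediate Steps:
S(C) = -96 (S(C) = 8*((5 + 1)*(-2)) = 8*(6*(-2)) = 8*(-12) = -96)
O(d) = 288*d (O(d) = (d*(-96))*(-3) = -96*d*(-3) = 288*d)
(-6*7 + O(-5)) + 438 = (-6*7 + 288*(-5)) + 438 = (-42 - 1440) + 438 = -1482 + 438 = -1044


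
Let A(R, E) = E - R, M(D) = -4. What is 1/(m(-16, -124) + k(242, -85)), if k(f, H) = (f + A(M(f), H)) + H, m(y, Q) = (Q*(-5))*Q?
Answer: -1/76804 ≈ -1.3020e-5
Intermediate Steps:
m(y, Q) = -5*Q² (m(y, Q) = (-5*Q)*Q = -5*Q²)
k(f, H) = 4 + f + 2*H (k(f, H) = (f + (H - 1*(-4))) + H = (f + (H + 4)) + H = (f + (4 + H)) + H = (4 + H + f) + H = 4 + f + 2*H)
1/(m(-16, -124) + k(242, -85)) = 1/(-5*(-124)² + (4 + 242 + 2*(-85))) = 1/(-5*15376 + (4 + 242 - 170)) = 1/(-76880 + 76) = 1/(-76804) = -1/76804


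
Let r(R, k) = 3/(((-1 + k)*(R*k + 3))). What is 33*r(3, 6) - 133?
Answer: -4622/35 ≈ -132.06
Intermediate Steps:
r(R, k) = 3/((-1 + k)*(3 + R*k)) (r(R, k) = 3/(((-1 + k)*(3 + R*k))) = 3*(1/((-1 + k)*(3 + R*k))) = 3/((-1 + k)*(3 + R*k)))
33*r(3, 6) - 133 = 33*(3/(-3 + 3*6 + 3*6² - 1*3*6)) - 133 = 33*(3/(-3 + 18 + 3*36 - 18)) - 133 = 33*(3/(-3 + 18 + 108 - 18)) - 133 = 33*(3/105) - 133 = 33*(3*(1/105)) - 133 = 33*(1/35) - 133 = 33/35 - 133 = -4622/35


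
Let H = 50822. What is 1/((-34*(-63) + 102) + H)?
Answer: 1/53066 ≈ 1.8844e-5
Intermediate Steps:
1/((-34*(-63) + 102) + H) = 1/((-34*(-63) + 102) + 50822) = 1/((2142 + 102) + 50822) = 1/(2244 + 50822) = 1/53066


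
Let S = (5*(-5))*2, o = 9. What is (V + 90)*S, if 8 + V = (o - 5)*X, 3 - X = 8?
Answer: -3100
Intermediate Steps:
X = -5 (X = 3 - 1*8 = 3 - 8 = -5)
S = -50 (S = -25*2 = -50)
V = -28 (V = -8 + (9 - 5)*(-5) = -8 + 4*(-5) = -8 - 20 = -28)
(V + 90)*S = (-28 + 90)*(-50) = 62*(-50) = -3100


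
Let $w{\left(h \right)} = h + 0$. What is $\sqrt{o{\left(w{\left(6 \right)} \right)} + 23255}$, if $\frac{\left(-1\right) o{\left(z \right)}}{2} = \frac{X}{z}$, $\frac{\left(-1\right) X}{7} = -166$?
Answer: $\frac{\sqrt{205809}}{3} \approx 151.22$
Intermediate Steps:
$X = 1162$ ($X = \left(-7\right) \left(-166\right) = 1162$)
$w{\left(h \right)} = h$
$o{\left(z \right)} = - \frac{2324}{z}$ ($o{\left(z \right)} = - 2 \frac{1162}{z} = - \frac{2324}{z}$)
$\sqrt{o{\left(w{\left(6 \right)} \right)} + 23255} = \sqrt{- \frac{2324}{6} + 23255} = \sqrt{\left(-2324\right) \frac{1}{6} + 23255} = \sqrt{- \frac{1162}{3} + 23255} = \sqrt{\frac{68603}{3}} = \frac{\sqrt{205809}}{3}$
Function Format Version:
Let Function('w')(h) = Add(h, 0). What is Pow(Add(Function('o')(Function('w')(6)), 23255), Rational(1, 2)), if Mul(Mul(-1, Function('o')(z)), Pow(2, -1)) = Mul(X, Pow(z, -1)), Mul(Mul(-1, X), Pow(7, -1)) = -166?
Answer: Mul(Rational(1, 3), Pow(205809, Rational(1, 2))) ≈ 151.22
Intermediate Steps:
X = 1162 (X = Mul(-7, -166) = 1162)
Function('w')(h) = h
Function('o')(z) = Mul(-2324, Pow(z, -1)) (Function('o')(z) = Mul(-2, Mul(1162, Pow(z, -1))) = Mul(-2324, Pow(z, -1)))
Pow(Add(Function('o')(Function('w')(6)), 23255), Rational(1, 2)) = Pow(Add(Mul(-2324, Pow(6, -1)), 23255), Rational(1, 2)) = Pow(Add(Mul(-2324, Rational(1, 6)), 23255), Rational(1, 2)) = Pow(Add(Rational(-1162, 3), 23255), Rational(1, 2)) = Pow(Rational(68603, 3), Rational(1, 2)) = Mul(Rational(1, 3), Pow(205809, Rational(1, 2)))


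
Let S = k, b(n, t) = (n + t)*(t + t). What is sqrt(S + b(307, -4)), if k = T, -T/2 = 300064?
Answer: 2*I*sqrt(150638) ≈ 776.24*I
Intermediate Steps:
T = -600128 (T = -2*300064 = -600128)
b(n, t) = 2*t*(n + t) (b(n, t) = (n + t)*(2*t) = 2*t*(n + t))
k = -600128
S = -600128
sqrt(S + b(307, -4)) = sqrt(-600128 + 2*(-4)*(307 - 4)) = sqrt(-600128 + 2*(-4)*303) = sqrt(-600128 - 2424) = sqrt(-602552) = 2*I*sqrt(150638)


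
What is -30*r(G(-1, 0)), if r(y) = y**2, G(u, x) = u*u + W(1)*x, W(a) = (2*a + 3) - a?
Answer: -30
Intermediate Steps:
W(a) = 3 + a (W(a) = (3 + 2*a) - a = 3 + a)
G(u, x) = u**2 + 4*x (G(u, x) = u*u + (3 + 1)*x = u**2 + 4*x)
-30*r(G(-1, 0)) = -30*((-1)**2 + 4*0)**2 = -30*(1 + 0)**2 = -30*1**2 = -30*1 = -30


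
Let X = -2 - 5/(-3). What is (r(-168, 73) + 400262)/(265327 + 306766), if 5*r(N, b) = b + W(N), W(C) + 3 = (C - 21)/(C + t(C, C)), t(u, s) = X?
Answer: 1010697467/1444534825 ≈ 0.69967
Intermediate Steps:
X = -1/3 (X = -2 - 5*(-1/3) = -2 + 5/3 = -1/3 ≈ -0.33333)
t(u, s) = -1/3
W(C) = -3 + (-21 + C)/(-1/3 + C) (W(C) = -3 + (C - 21)/(C - 1/3) = -3 + (-21 + C)/(-1/3 + C))
r(N, b) = b/5 + 6*(-10 - N)/(5*(-1 + 3*N)) (r(N, b) = (b + 6*(-10 - N)/(-1 + 3*N))/5 = b/5 + 6*(-10 - N)/(5*(-1 + 3*N)))
(r(-168, 73) + 400262)/(265327 + 306766) = ((-60 - 6*(-168) + 73*(-1 + 3*(-168)))/(5*(-1 + 3*(-168))) + 400262)/(265327 + 306766) = ((-60 + 1008 + 73*(-1 - 504))/(5*(-1 - 504)) + 400262)/572093 = ((1/5)*(-60 + 1008 + 73*(-505))/(-505) + 400262)*(1/572093) = ((1/5)*(-1/505)*(-60 + 1008 - 36865) + 400262)*(1/572093) = ((1/5)*(-1/505)*(-35917) + 400262)*(1/572093) = (35917/2525 + 400262)*(1/572093) = (1010697467/2525)*(1/572093) = 1010697467/1444534825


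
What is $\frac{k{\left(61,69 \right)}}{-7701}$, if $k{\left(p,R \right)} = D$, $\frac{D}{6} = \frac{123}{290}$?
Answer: $- \frac{123}{372215} \approx -0.00033045$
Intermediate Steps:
$D = \frac{369}{145}$ ($D = 6 \cdot \frac{123}{290} = \frac{369}{145} \approx 2.5448$)
$k{\left(p,R \right)} = \frac{369}{145}$
$\frac{k{\left(61,69 \right)}}{-7701} = \frac{369}{145 \left(-7701\right)} = \frac{369}{145} \left(- \frac{1}{7701}\right) = - \frac{123}{372215}$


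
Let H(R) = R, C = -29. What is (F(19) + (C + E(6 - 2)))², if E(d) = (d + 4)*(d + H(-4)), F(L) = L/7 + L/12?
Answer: 4305625/7056 ≈ 610.21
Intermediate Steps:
F(L) = 19*L/84 (F(L) = L*(⅐) + L*(1/12) = L/7 + L/12 = 19*L/84)
E(d) = (-4 + d)*(4 + d) (E(d) = (d + 4)*(d - 4) = (4 + d)*(-4 + d) = (-4 + d)*(4 + d))
(F(19) + (C + E(6 - 2)))² = ((19/84)*19 + (-29 + (-16 + (6 - 2)²)))² = (361/84 + (-29 + (-16 + 4²)))² = (361/84 + (-29 + (-16 + 16)))² = (361/84 + (-29 + 0))² = (361/84 - 29)² = (-2075/84)² = 4305625/7056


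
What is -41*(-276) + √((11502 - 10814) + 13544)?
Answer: 11316 + 2*√3558 ≈ 11435.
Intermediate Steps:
-41*(-276) + √((11502 - 10814) + 13544) = 11316 + √(688 + 13544) = 11316 + √14232 = 11316 + 2*√3558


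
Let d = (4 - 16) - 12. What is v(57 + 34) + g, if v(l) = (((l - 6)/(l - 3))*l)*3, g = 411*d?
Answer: -844827/88 ≈ -9600.3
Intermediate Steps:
d = -24 (d = -12 - 12 = -24)
g = -9864 (g = 411*(-24) = -9864)
v(l) = 3*l*(-6 + l)/(-3 + l) (v(l) = (((-6 + l)/(-3 + l))*l)*3 = (l*(-6 + l)/(-3 + l))*3 = 3*l*(-6 + l)/(-3 + l))
v(57 + 34) + g = 3*(57 + 34)*(-6 + (57 + 34))/(-3 + (57 + 34)) - 9864 = 3*91*(-6 + 91)/(-3 + 91) - 9864 = 3*91*85/88 - 9864 = 3*91*(1/88)*85 - 9864 = 23205/88 - 9864 = -844827/88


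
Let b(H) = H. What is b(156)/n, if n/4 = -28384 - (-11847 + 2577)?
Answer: -39/19114 ≈ -0.0020404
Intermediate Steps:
n = -76456 (n = 4*(-28384 - (-11847 + 2577)) = 4*(-28384 - 1*(-9270)) = 4*(-28384 + 9270) = 4*(-19114) = -76456)
b(156)/n = 156/(-76456) = 156*(-1/76456) = -39/19114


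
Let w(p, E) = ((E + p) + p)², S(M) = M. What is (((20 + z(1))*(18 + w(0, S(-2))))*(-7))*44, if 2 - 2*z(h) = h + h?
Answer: -135520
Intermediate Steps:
z(h) = 1 - h (z(h) = 1 - (h + h)/2 = 1 - h)
w(p, E) = (E + 2*p)²
(((20 + z(1))*(18 + w(0, S(-2))))*(-7))*44 = (((20 + (1 - 1*1))*(18 + (-2 + 2*0)²))*(-7))*44 = (((20 + (1 - 1))*(18 + (-2 + 0)²))*(-7))*44 = (((20 + 0)*(18 + (-2)²))*(-7))*44 = ((20*(18 + 4))*(-7))*44 = ((20*22)*(-7))*44 = (440*(-7))*44 = -3080*44 = -135520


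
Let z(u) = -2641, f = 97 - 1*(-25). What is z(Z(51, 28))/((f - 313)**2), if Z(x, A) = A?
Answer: -2641/36481 ≈ -0.072394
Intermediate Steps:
f = 122 (f = 97 + 25 = 122)
z(Z(51, 28))/((f - 313)**2) = -2641/(122 - 313)**2 = -2641/((-191)**2) = -2641/36481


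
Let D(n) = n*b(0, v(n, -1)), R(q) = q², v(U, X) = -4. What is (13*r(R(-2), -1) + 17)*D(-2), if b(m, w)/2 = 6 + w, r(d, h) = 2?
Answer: -344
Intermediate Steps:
b(m, w) = 12 + 2*w (b(m, w) = 2*(6 + w) = 12 + 2*w)
D(n) = 4*n (D(n) = n*(12 + 2*(-4)) = n*(12 - 8) = n*4 = 4*n)
(13*r(R(-2), -1) + 17)*D(-2) = (13*2 + 17)*(4*(-2)) = (26 + 17)*(-8) = 43*(-8) = -344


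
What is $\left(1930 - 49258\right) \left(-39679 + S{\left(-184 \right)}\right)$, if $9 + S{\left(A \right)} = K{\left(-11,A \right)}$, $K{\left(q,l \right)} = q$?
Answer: $1878874272$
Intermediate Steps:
$S{\left(A \right)} = -20$ ($S{\left(A \right)} = -9 - 11 = -20$)
$\left(1930 - 49258\right) \left(-39679 + S{\left(-184 \right)}\right) = \left(1930 - 49258\right) \left(-39679 - 20\right) = \left(-47328\right) \left(-39699\right) = 1878874272$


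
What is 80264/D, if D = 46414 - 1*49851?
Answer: -80264/3437 ≈ -23.353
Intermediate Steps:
D = -3437 (D = 46414 - 49851 = -3437)
80264/D = 80264/(-3437) = 80264*(-1/3437) = -80264/3437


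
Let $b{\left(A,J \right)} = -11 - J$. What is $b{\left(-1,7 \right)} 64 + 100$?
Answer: $-1052$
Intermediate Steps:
$b{\left(-1,7 \right)} 64 + 100 = \left(-11 - 7\right) 64 + 100 = \left(-18\right) 64 + 100 = -1152 + 100 = -1052$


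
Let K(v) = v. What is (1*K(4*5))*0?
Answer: 0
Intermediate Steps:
(1*K(4*5))*0 = (1*(4*5))*0 = (1*20)*0 = 20*0 = 0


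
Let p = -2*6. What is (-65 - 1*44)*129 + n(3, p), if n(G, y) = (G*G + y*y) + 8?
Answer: -13900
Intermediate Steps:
p = -12
n(G, y) = 8 + G**2 + y**2 (n(G, y) = (G**2 + y**2) + 8 = 8 + G**2 + y**2)
(-65 - 1*44)*129 + n(3, p) = (-65 - 1*44)*129 + (8 + 3**2 + (-12)**2) = (-65 - 44)*129 + (8 + 9 + 144) = -109*129 + 161 = -14061 + 161 = -13900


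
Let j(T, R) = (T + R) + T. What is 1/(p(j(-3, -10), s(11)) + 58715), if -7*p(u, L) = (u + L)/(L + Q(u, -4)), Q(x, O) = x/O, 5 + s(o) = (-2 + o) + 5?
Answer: 13/763296 ≈ 1.7031e-5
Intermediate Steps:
j(T, R) = R + 2*T (j(T, R) = (R + T) + T = R + 2*T)
s(o) = -2 + o (s(o) = -5 + ((-2 + o) + 5) = -5 + (3 + o) = -2 + o)
p(u, L) = -(L + u)/(7*(L - u/4)) (p(u, L) = -(u + L)/(7*(L + u/(-4))) = -(L + u)/(7*(L + u*(-¼))) = -(L + u)/(7*(L - u/4)))
1/(p(j(-3, -10), s(11)) + 58715) = 1/(4*((-2 + 11) + (-10 + 2*(-3)))/(7*((-10 + 2*(-3)) - 4*(-2 + 11))) + 58715) = 1/(4*(9 + (-10 - 6))/(7*((-10 - 6) - 4*9)) + 58715) = 1/(4*(9 - 16)/(7*(-16 - 36)) + 58715) = 1/((4/7)*(-7)/(-52) + 58715) = 1/((4/7)*(-1/52)*(-7) + 58715) = 1/(1/13 + 58715) = 1/(763296/13) = 13/763296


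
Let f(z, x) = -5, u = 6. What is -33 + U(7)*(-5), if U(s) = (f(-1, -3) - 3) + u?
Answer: -23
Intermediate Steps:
U(s) = -2 (U(s) = (-5 - 3) + 6 = -8 + 6 = -2)
-33 + U(7)*(-5) = -33 - 2*(-5) = -33 + 10 = -23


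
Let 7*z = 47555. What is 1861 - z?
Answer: -34528/7 ≈ -4932.6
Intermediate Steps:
z = 47555/7 (z = (⅐)*47555 = 47555/7 ≈ 6793.6)
1861 - z = 1861 - 1*47555/7 = 1861 - 47555/7 = -34528/7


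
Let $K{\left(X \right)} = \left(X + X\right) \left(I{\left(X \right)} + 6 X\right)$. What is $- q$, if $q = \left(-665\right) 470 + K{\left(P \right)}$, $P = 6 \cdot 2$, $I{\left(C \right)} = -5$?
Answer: $310942$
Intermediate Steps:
$P = 12$
$K{\left(X \right)} = 2 X \left(-5 + 6 X\right)$ ($K{\left(X \right)} = \left(X + X\right) \left(-5 + 6 X\right) = 2 X \left(-5 + 6 X\right)$)
$q = -310942$ ($q = \left(-665\right) 470 + 2 \cdot 12 \left(-5 + 6 \cdot 12\right) = -312550 + 2 \cdot 12 \left(-5 + 72\right) = -312550 + 2 \cdot 12 \cdot 67 = -312550 + 1608 = -310942$)
$- q = \left(-1\right) \left(-310942\right) = 310942$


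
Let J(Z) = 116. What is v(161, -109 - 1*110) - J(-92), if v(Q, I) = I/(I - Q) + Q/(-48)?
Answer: -541627/4560 ≈ -118.78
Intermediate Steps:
v(Q, I) = -Q/48 + I/(I - Q) (v(Q, I) = I/(I - Q) + Q*(-1/48) = I/(I - Q) - Q/48 = -Q/48 + I/(I - Q))
v(161, -109 - 1*110) - J(-92) = ((-109 - 1*110) + (1/48)*161**2 - 1/48*(-109 - 1*110)*161)/((-109 - 1*110) - 1*161) - 1*116 = ((-109 - 110) + (1/48)*25921 - 1/48*(-109 - 110)*161)/((-109 - 110) - 161) - 116 = (-219 + 25921/48 - 1/48*(-219)*161)/(-219 - 161) - 116 = (-219 + 25921/48 + 11753/16)/(-380) - 116 = -1/380*12667/12 - 116 = -12667/4560 - 116 = -541627/4560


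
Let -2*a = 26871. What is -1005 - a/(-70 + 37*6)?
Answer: -278649/304 ≈ -916.61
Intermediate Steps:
a = -26871/2 (a = -½*26871 = -26871/2 ≈ -13436.)
-1005 - a/(-70 + 37*6) = -1005 - (-26871)/(2*(-70 + 37*6)) = -1005 - (-26871)/(2*(-70 + 222)) = -1005 - (-26871)/(2*152) = -1005 - 1*(-26871/304) = -1005 + 26871/304 = -278649/304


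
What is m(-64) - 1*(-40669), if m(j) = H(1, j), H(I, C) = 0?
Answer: 40669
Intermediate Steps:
m(j) = 0
m(-64) - 1*(-40669) = 0 - 1*(-40669) = 0 + 40669 = 40669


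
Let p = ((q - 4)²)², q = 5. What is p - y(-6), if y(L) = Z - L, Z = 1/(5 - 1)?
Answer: -21/4 ≈ -5.2500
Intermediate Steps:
Z = ¼ (Z = 1/4 = ¼ ≈ 0.25000)
y(L) = ¼ - L
p = 1 (p = ((5 - 4)²)² = (1²)² = 1² = 1)
p - y(-6) = 1 - (¼ - 1*(-6)) = 1 - (¼ + 6) = 1 - 1*25/4 = 1 - 25/4 = -21/4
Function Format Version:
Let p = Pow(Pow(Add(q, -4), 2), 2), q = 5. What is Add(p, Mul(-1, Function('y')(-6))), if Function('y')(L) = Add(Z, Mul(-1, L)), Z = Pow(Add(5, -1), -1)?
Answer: Rational(-21, 4) ≈ -5.2500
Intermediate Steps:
Z = Rational(1, 4) (Z = Pow(4, -1) = Rational(1, 4) ≈ 0.25000)
Function('y')(L) = Add(Rational(1, 4), Mul(-1, L))
p = 1 (p = Pow(Pow(Add(5, -4), 2), 2) = Pow(Pow(1, 2), 2) = Pow(1, 2) = 1)
Add(p, Mul(-1, Function('y')(-6))) = Add(1, Mul(-1, Add(Rational(1, 4), Mul(-1, -6)))) = Add(1, Mul(-1, Add(Rational(1, 4), 6))) = Add(1, Mul(-1, Rational(25, 4))) = Add(1, Rational(-25, 4)) = Rational(-21, 4)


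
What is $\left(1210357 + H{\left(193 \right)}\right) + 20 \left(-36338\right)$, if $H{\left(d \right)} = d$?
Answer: $483790$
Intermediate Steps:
$\left(1210357 + H{\left(193 \right)}\right) + 20 \left(-36338\right) = \left(1210357 + 193\right) + 20 \left(-36338\right) = 1210550 - 726760 = 483790$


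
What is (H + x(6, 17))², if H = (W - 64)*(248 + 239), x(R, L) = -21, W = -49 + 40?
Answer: 1265367184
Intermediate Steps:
W = -9
H = -35551 (H = (-9 - 64)*(248 + 239) = -73*487 = -35551)
(H + x(6, 17))² = (-35551 - 21)² = (-35572)² = 1265367184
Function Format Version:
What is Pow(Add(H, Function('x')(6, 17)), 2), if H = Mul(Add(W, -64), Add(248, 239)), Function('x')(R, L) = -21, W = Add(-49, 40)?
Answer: 1265367184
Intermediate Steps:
W = -9
H = -35551 (H = Mul(Add(-9, -64), Add(248, 239)) = Mul(-73, 487) = -35551)
Pow(Add(H, Function('x')(6, 17)), 2) = Pow(Add(-35551, -21), 2) = Pow(-35572, 2) = 1265367184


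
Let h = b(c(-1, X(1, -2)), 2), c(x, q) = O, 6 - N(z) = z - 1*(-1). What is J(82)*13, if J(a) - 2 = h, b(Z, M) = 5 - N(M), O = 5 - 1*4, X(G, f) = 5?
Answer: 52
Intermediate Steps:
N(z) = 5 - z (N(z) = 6 - (z - 1*(-1)) = 6 - (z + 1) = 6 - (1 + z) = 6 + (-1 - z) = 5 - z)
O = 1 (O = 5 - 4 = 1)
c(x, q) = 1
b(Z, M) = M (b(Z, M) = 5 - (5 - M) = 5 + (-5 + M) = M)
h = 2
J(a) = 4 (J(a) = 2 + 2 = 4)
J(82)*13 = 4*13 = 52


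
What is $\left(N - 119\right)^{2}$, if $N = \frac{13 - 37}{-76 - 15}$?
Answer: $\frac{116748025}{8281} \approx 14098.0$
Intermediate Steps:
$N = \frac{24}{91}$ ($N = - \frac{24}{-91} = \left(-24\right) \left(- \frac{1}{91}\right) = \frac{24}{91} \approx 0.26374$)
$\left(N - 119\right)^{2} = \left(\frac{24}{91} - 119\right)^{2} = \left(- \frac{10805}{91}\right)^{2} = \frac{116748025}{8281}$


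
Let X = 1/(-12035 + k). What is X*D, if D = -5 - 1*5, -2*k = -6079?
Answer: 20/17991 ≈ 0.0011117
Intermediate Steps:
k = 6079/2 (k = -½*(-6079) = 6079/2 ≈ 3039.5)
D = -10 (D = -5 - 5 = -10)
X = -2/17991 (X = 1/(-12035 + 6079/2) = 1/(-17991/2) = -2/17991 ≈ -0.00011117)
X*D = -2/17991*(-10) = 20/17991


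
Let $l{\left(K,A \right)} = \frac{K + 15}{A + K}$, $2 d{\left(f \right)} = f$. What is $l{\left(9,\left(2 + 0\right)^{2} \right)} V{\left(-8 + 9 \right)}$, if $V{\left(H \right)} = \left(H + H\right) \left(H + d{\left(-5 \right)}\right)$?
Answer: $- \frac{72}{13} \approx -5.5385$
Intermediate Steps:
$d{\left(f \right)} = \frac{f}{2}$
$l{\left(K,A \right)} = \frac{15 + K}{A + K}$
$V{\left(H \right)} = 2 H \left(- \frac{5}{2} + H\right)$ ($V{\left(H \right)} = \left(H + H\right) \left(H + \frac{1}{2} \left(-5\right)\right) = 2 H \left(H - \frac{5}{2}\right) = 2 H \left(- \frac{5}{2} + H\right)$)
$l{\left(9,\left(2 + 0\right)^{2} \right)} V{\left(-8 + 9 \right)} = \frac{15 + 9}{\left(2 + 0\right)^{2} + 9} \left(-8 + 9\right) \left(-5 + 2 \left(-8 + 9\right)\right) = \frac{1}{2^{2} + 9} \cdot 24 \cdot 1 \left(-5 + 2 \cdot 1\right) = \frac{1}{4 + 9} \cdot 24 \cdot 1 \left(-5 + 2\right) = \frac{1}{13} \cdot 24 \cdot 1 \left(-3\right) = \frac{1}{13} \cdot 24 \left(-3\right) = \frac{24}{13} \left(-3\right) = - \frac{72}{13}$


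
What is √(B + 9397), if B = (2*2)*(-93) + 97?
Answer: √9122 ≈ 95.509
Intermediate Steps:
B = -275 (B = 4*(-93) + 97 = -372 + 97 = -275)
√(B + 9397) = √(-275 + 9397) = √9122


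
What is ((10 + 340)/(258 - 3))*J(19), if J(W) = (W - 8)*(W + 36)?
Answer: 42350/51 ≈ 830.39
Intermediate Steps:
J(W) = (-8 + W)*(36 + W)
((10 + 340)/(258 - 3))*J(19) = ((10 + 340)/(258 - 3))*(-288 + 19² + 28*19) = (350/255)*(-288 + 361 + 532) = (350*(1/255))*605 = (70/51)*605 = 42350/51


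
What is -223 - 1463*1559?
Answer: -2281040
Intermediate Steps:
-223 - 1463*1559 = -223 - 2280817 = -2281040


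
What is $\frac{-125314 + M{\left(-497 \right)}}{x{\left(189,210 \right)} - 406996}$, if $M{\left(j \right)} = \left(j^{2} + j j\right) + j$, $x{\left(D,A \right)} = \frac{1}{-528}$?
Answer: $- \frac{27773328}{30699127} \approx -0.90469$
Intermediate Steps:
$x{\left(D,A \right)} = - \frac{1}{528}$
$M{\left(j \right)} = j + 2 j^{2}$ ($M{\left(j \right)} = \left(j^{2} + j^{2}\right) + j = 2 j^{2} + j = j + 2 j^{2}$)
$\frac{-125314 + M{\left(-497 \right)}}{x{\left(189,210 \right)} - 406996} = \frac{-125314 - 497 \left(1 + 2 \left(-497\right)\right)}{- \frac{1}{528} - 406996} = \frac{-125314 - 497 \left(1 - 994\right)}{- \frac{214893889}{528}} = \left(-125314 - -493521\right) \left(- \frac{528}{214893889}\right) = \left(-125314 + 493521\right) \left(- \frac{528}{214893889}\right) = 368207 \left(- \frac{528}{214893889}\right) = - \frac{27773328}{30699127}$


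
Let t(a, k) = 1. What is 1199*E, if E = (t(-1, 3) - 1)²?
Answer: 0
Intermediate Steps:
E = 0 (E = (1 - 1)² = 0² = 0)
1199*E = 1199*0 = 0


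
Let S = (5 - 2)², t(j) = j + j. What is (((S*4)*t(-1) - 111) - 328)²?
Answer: 261121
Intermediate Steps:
t(j) = 2*j
S = 9 (S = 3² = 9)
(((S*4)*t(-1) - 111) - 328)² = (((9*4)*(2*(-1)) - 111) - 328)² = ((36*(-2) - 111) - 328)² = ((-72 - 111) - 328)² = (-183 - 328)² = (-511)² = 261121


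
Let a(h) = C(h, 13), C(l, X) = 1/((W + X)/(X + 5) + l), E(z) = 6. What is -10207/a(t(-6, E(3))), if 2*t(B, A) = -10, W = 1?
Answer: 387866/9 ≈ 43096.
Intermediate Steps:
t(B, A) = -5 (t(B, A) = (½)*(-10) = -5)
C(l, X) = 1/(l + (1 + X)/(5 + X)) (C(l, X) = 1/((1 + X)/(X + 5) + l) = 1/((1 + X)/(5 + X) + l) = 1/(l + (1 + X)/(5 + X)))
a(h) = 18/(14 + 18*h) (a(h) = (5 + 13)/(1 + 13 + 5*h + 13*h) = 18/(14 + 18*h))
-10207/a(t(-6, E(3))) = -10207/(9/(7 + 9*(-5))) = -10207/(9/(7 - 45)) = -10207/(9/(-38)) = -10207/(9*(-1/38)) = -10207/(-9/38) = -10207*(-38/9) = 387866/9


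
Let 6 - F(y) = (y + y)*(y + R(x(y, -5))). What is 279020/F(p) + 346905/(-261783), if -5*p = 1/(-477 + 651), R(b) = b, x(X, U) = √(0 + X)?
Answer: 6974128863164148387305/149974722968262977 - 105595119000*I*√870/5156073949471 ≈ 46502.0 - 0.60407*I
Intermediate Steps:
x(X, U) = √X
p = -1/870 (p = -1/(5*(-477 + 651)) = -⅕/174 = -⅕*1/174 = -1/870 ≈ -0.0011494)
F(y) = 6 - 2*y*(y + √y) (F(y) = 6 - (y + y)*(y + √y) = 6 - 2*y*(y + √y))
279020/F(p) + 346905/(-261783) = 279020/(6 - 2*(-1/870)² - (-1)*I*√870/378450) + 346905/(-261783) = 279020/(6 - 2*1/756900 - (-1)*I*√870/378450) + 346905*(-1/261783) = 279020/(6 - 1/378450 + I*√870/378450) - 38545/29087 = 279020/(2270699/378450 + I*√870/378450) - 38545/29087 = -38545/29087 + 279020/(2270699/378450 + I*√870/378450)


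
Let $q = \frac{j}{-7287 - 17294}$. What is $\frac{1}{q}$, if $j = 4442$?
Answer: $- \frac{24581}{4442} \approx -5.5338$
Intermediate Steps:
$q = - \frac{4442}{24581}$ ($q = \frac{4442}{-7287 - 17294} = \frac{4442}{-24581} = 4442 \left(- \frac{1}{24581}\right) = - \frac{4442}{24581} \approx -0.18071$)
$\frac{1}{q} = \frac{1}{- \frac{4442}{24581}} = - \frac{24581}{4442}$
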